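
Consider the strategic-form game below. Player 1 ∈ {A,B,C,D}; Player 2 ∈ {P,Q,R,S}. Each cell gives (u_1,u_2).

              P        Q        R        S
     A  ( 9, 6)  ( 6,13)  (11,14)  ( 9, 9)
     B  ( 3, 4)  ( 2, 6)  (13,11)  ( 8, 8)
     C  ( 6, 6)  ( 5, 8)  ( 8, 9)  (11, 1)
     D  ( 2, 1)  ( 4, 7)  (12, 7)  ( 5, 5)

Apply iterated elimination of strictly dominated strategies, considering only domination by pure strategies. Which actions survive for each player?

P2 drop P (Q beats it: A:13>6 B:6>4 C:8>6 D:7>1)
P2 drop S (R beats it: A:14>9 B:11>8 C:9>1 D:7>5)
P1 drop C (A beats it: Q:6>5 R:11>8)
P1→{A,B,D} P2→{Q,R}

Survivors P1:{A,B,D} P2:{Q,R}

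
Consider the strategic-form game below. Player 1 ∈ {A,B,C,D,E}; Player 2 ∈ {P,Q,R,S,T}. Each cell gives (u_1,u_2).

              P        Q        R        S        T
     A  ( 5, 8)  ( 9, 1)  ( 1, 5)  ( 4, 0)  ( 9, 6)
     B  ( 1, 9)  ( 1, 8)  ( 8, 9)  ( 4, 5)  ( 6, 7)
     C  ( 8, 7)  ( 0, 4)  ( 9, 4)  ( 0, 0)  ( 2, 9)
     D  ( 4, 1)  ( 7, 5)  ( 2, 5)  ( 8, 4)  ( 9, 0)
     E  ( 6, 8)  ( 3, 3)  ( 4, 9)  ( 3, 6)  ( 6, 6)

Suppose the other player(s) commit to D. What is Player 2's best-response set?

P2 best: {Q,R}

u_2(P vs D) = 1
u_2(Q vs D) = 5
u_2(R vs D) = 5
u_2(S vs D) = 4
u_2(T vs D) = 0
max payoff 5 at {Q,R}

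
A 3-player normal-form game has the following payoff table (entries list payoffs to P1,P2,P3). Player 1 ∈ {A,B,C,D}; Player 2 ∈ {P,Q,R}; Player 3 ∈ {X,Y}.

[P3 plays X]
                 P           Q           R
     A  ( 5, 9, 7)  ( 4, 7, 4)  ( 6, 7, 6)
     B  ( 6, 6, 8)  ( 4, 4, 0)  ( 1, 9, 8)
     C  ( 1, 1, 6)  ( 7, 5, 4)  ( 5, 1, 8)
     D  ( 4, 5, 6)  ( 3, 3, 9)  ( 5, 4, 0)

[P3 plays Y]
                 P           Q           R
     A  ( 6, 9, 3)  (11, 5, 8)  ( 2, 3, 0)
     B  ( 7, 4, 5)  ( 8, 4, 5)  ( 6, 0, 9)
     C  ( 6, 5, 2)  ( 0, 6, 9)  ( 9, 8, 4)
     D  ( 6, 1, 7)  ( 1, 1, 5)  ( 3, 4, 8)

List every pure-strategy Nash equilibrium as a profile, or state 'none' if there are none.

Equilibria: none

(A,P,X): not NE [P1→B gives 6>5]
(A,P,Y): not NE [P1→B gives 7>6; P3→X gives 7>3]
(A,Q,X): not NE [P1→C gives 7>4; P2→P gives 9>7; P3→Y gives 8>4]
(A,Q,Y): not NE [P2→P gives 9>5]
(A,R,X): not NE [P2→P gives 9>7]
(A,R,Y): not NE [P1→C gives 9>2; P2→P gives 9>3; P3→X gives 6>0]
(B,P,X): not NE [P2→R gives 9>6]
(B,P,Y): not NE [P3→X gives 8>5]
(B,Q,X): not NE [P1→C gives 7>4; P2→R gives 9>4; P3→Y gives 5>0]
(B,Q,Y): not NE [P1→A gives 11>8]
(B,R,X): not NE [P1→A gives 6>1; P3→Y gives 9>8]
(B,R,Y): not NE [P1→C gives 9>6; P2→Q gives 4>0]
(C,P,X): not NE [P1→B gives 6>1; P2→Q gives 5>1]
(C,P,Y): not NE [P1→B gives 7>6; P2→R gives 8>5; P3→X gives 6>2]
(C,Q,X): not NE [P3→Y gives 9>4]
(C,Q,Y): not NE [P1→A gives 11>0; P2→R gives 8>6]
(C,R,X): not NE [P1→A gives 6>5; P2→Q gives 5>1]
(C,R,Y): not NE [P3→X gives 8>4]
(D,P,X): not NE [P1→B gives 6>4; P3→Y gives 7>6]
(D,P,Y): not NE [P1→B gives 7>6; P2→R gives 4>1]
(D,Q,X): not NE [P1→C gives 7>3; P2→P gives 5>3]
(D,Q,Y): not NE [P1→A gives 11>1; P2→R gives 4>1; P3→X gives 9>5]
(D,R,X): not NE [P1→A gives 6>5; P2→P gives 5>4; P3→Y gives 8>0]
(D,R,Y): not NE [P1→C gives 9>3]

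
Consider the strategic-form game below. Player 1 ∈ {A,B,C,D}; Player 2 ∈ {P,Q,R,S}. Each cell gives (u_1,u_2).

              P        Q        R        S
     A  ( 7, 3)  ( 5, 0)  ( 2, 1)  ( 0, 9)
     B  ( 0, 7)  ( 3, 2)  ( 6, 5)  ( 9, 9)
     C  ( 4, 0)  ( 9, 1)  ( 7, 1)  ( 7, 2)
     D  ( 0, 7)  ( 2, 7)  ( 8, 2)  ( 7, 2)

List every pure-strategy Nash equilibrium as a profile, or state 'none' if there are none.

NE set: (B,S)

(A,P): not NE [P2→S gives 9>3]
(A,Q): not NE [P1→C gives 9>5; P2→S gives 9>0]
(A,R): not NE [P1→D gives 8>2; P2→S gives 9>1]
(A,S): not NE [P1→B gives 9>0]
(B,P): not NE [P1→A gives 7>0; P2→S gives 9>7]
(B,Q): not NE [P1→C gives 9>3; P2→S gives 9>2]
(B,R): not NE [P1→D gives 8>6; P2→S gives 9>5]
(B,S): NE
(C,P): not NE [P1→A gives 7>4; P2→S gives 2>0]
(C,Q): not NE [P2→S gives 2>1]
(C,R): not NE [P1→D gives 8>7; P2→S gives 2>1]
(C,S): not NE [P1→B gives 9>7]
(D,P): not NE [P1→A gives 7>0]
(D,Q): not NE [P1→C gives 9>2]
(D,R): not NE [P2→Q gives 7>2]
(D,S): not NE [P1→B gives 9>7; P2→Q gives 7>2]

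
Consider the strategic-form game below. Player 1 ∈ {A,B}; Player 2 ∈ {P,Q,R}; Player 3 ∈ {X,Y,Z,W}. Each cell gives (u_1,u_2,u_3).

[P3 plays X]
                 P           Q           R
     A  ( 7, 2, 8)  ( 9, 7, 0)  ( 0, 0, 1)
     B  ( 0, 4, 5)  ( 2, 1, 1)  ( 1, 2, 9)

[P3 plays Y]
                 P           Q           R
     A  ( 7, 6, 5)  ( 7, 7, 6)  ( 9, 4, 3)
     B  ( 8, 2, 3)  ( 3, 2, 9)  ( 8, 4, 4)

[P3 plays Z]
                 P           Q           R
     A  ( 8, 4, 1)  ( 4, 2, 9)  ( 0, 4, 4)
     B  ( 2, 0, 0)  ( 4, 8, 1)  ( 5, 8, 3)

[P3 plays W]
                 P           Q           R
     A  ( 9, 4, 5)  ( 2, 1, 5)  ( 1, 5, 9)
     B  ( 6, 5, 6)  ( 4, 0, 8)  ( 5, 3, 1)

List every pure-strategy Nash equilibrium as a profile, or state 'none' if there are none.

(A,P,X): not NE [P2→Q gives 7>2]
(A,P,Y): not NE [P1→B gives 8>7; P2→Q gives 7>6; P3→X gives 8>5]
(A,P,Z): not NE [P3→X gives 8>1]
(A,P,W): not NE [P2→R gives 5>4; P3→X gives 8>5]
(A,Q,X): not NE [P3→Z gives 9>0]
(A,Q,Y): not NE [P3→Z gives 9>6]
(A,Q,Z): not NE [P2→R gives 4>2]
(A,Q,W): not NE [P1→B gives 4>2; P2→R gives 5>1; P3→Z gives 9>5]
(A,R,X): not NE [P1→B gives 1>0; P2→Q gives 7>0; P3→W gives 9>1]
(A,R,Y): not NE [P2→Q gives 7>4; P3→W gives 9>3]
(A,R,Z): not NE [P1→B gives 5>0; P3→W gives 9>4]
(A,R,W): not NE [P1→B gives 5>1]
(B,P,X): not NE [P1→A gives 7>0; P3→W gives 6>5]
(B,P,Y): not NE [P2→R gives 4>2; P3→W gives 6>3]
(B,P,Z): not NE [P1→A gives 8>2; P2→R gives 8>0; P3→W gives 6>0]
(B,P,W): not NE [P1→A gives 9>6]
(B,Q,X): not NE [P1→A gives 9>2; P2→P gives 4>1; P3→Y gives 9>1]
(B,Q,Y): not NE [P1→A gives 7>3; P2→R gives 4>2]
(B,Q,Z): not NE [P3→Y gives 9>1]
(B,Q,W): not NE [P2→P gives 5>0; P3→Y gives 9>8]
(B,R,X): not NE [P2→P gives 4>2]
(B,R,Y): not NE [P1→A gives 9>8; P3→X gives 9>4]
(B,R,Z): not NE [P3→X gives 9>3]
(B,R,W): not NE [P2→P gives 5>3; P3→X gives 9>1]

Equilibria: none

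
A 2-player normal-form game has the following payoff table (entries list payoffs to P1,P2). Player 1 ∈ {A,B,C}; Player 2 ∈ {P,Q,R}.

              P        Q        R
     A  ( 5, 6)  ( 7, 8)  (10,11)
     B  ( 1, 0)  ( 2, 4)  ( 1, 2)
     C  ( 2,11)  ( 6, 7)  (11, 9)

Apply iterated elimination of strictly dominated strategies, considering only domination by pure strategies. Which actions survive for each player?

P1 drop B (A beats it: P:5>1 Q:7>2 R:10>1)
P2 drop Q (R beats it: A:11>8 C:9>7)
P1→{A,C} P2→{P,R}

IESDS → P1:{A,C} P2:{P,R}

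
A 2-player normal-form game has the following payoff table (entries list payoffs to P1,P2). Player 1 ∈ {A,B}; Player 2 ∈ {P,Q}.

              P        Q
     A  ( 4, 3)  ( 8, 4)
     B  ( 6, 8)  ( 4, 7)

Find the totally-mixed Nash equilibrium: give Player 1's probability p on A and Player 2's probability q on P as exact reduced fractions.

(p,q) = (1/2, 2/3)

P1 indiff ⇒ q·4+(1-q)·8 = q·6+(1-q)·4 ⇒ q(-2) = (1-q)(-4) ⇒ q = 2/3
P2 indiff ⇒ p·3+(1-p)·8 = p·4+(1-p)·7 ⇒ p(-1) = (1-p)(-1) ⇒ p = 1/2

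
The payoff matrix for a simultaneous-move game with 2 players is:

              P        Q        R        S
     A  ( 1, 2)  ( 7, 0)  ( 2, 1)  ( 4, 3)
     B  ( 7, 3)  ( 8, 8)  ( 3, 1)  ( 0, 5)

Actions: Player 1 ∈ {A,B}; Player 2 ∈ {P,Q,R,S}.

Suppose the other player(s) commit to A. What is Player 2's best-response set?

BR_2 = {S}

u_2(P vs A) = 2
u_2(Q vs A) = 0
u_2(R vs A) = 1
u_2(S vs A) = 3
max payoff 3 at {S}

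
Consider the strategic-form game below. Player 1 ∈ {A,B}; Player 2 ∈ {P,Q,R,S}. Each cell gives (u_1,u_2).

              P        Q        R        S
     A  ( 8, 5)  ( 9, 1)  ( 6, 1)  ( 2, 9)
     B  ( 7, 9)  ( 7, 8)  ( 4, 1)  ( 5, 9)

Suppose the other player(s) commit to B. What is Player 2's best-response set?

u_2(P vs B) = 9
u_2(Q vs B) = 8
u_2(R vs B) = 1
u_2(S vs B) = 9
max payoff 9 at {P,S}

P2 best: {P,S}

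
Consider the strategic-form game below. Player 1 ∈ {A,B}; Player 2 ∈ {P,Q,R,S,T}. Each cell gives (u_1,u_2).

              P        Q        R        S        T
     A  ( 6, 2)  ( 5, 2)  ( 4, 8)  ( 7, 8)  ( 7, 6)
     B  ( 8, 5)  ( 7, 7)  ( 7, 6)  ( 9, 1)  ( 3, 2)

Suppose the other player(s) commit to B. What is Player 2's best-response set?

BR_2 = {Q}

u_2(P vs B) = 5
u_2(Q vs B) = 7
u_2(R vs B) = 6
u_2(S vs B) = 1
u_2(T vs B) = 2
max payoff 7 at {Q}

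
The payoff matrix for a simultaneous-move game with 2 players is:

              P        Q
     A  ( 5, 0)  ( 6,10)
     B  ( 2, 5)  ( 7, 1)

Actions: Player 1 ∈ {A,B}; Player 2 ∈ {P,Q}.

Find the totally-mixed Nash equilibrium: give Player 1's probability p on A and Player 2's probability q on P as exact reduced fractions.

P1 indiff ⇒ q·5+(1-q)·6 = q·2+(1-q)·7 ⇒ q(3) = (1-q)(1) ⇒ q = 1/4
P2 indiff ⇒ p·0+(1-p)·5 = p·10+(1-p)·1 ⇒ p(-10) = (1-p)(-4) ⇒ p = 2/7

(p,q) = (2/7, 1/4)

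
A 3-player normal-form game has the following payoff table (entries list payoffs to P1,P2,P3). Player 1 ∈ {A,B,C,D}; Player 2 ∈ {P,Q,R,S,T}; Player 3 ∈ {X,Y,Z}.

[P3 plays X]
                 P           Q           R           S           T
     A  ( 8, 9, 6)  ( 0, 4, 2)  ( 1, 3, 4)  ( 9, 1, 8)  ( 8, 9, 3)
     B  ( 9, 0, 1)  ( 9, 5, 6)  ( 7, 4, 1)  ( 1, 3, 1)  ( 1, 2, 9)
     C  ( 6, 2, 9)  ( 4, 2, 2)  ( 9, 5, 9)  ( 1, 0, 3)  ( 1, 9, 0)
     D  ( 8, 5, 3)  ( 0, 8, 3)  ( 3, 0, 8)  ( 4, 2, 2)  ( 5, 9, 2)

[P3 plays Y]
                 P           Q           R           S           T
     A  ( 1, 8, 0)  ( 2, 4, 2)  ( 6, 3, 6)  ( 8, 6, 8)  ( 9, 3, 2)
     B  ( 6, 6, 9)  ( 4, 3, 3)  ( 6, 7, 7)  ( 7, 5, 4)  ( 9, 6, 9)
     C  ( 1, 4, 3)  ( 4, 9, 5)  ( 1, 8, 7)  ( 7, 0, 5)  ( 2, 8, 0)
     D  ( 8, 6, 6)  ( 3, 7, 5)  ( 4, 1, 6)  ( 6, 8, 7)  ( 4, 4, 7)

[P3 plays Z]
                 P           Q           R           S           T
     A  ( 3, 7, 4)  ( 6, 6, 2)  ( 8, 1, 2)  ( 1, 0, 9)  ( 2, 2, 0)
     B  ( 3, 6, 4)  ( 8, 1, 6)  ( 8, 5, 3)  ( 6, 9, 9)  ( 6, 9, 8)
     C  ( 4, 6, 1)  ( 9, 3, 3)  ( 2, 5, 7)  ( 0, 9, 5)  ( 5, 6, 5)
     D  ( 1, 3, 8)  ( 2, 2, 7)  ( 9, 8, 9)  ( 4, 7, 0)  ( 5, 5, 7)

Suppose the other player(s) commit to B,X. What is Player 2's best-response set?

u_2(P vs B,X) = 0
u_2(Q vs B,X) = 5
u_2(R vs B,X) = 4
u_2(S vs B,X) = 3
u_2(T vs B,X) = 2
max payoff 5 at {Q}

P2 best: {Q}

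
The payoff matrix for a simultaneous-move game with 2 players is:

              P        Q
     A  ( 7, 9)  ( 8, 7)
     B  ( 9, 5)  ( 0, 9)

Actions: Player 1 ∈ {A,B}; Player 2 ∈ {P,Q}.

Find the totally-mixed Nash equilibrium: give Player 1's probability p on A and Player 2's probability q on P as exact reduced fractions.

p=2/3, q=4/5

P1 indiff ⇒ q·7+(1-q)·8 = q·9+(1-q)·0 ⇒ q(-2) = (1-q)(-8) ⇒ q = 4/5
P2 indiff ⇒ p·9+(1-p)·5 = p·7+(1-p)·9 ⇒ p(2) = (1-p)(4) ⇒ p = 2/3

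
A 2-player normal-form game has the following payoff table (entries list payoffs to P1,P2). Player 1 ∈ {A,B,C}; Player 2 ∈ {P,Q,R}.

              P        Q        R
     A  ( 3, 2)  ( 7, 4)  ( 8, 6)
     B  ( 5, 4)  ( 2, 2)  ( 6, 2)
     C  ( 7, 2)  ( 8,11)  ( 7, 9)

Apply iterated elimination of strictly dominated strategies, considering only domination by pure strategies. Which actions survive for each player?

P1 drop B (C beats it: P:7>5 Q:8>2 R:7>6)
P2 drop P (Q beats it: A:4>2 C:11>2)
P1→{A,C} P2→{Q,R}

Remaining: P1:{A,C} P2:{Q,R}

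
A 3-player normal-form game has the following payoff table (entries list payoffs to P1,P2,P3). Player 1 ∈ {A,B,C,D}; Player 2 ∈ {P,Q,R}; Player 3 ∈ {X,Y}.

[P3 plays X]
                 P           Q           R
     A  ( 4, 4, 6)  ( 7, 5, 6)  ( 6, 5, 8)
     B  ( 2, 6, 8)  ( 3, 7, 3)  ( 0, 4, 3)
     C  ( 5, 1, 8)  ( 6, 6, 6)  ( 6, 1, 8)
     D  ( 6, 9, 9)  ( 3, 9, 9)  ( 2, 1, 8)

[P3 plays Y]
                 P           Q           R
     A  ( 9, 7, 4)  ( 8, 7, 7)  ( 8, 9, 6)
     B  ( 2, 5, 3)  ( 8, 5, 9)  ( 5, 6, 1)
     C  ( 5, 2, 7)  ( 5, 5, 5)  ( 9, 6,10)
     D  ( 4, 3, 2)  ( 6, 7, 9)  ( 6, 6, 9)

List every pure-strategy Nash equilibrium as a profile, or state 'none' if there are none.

(A,P,X): not NE [P1→D gives 6>4; P2→R gives 5>4]
(A,P,Y): not NE [P2→R gives 9>7; P3→X gives 6>4]
(A,Q,X): not NE [P3→Y gives 7>6]
(A,Q,Y): not NE [P2→R gives 9>7]
(A,R,X): NE
(A,R,Y): not NE [P1→C gives 9>8; P3→X gives 8>6]
(B,P,X): not NE [P1→D gives 6>2; P2→Q gives 7>6]
(B,P,Y): not NE [P1→A gives 9>2; P2→R gives 6>5; P3→X gives 8>3]
(B,Q,X): not NE [P1→A gives 7>3; P3→Y gives 9>3]
(B,Q,Y): not NE [P2→R gives 6>5]
(B,R,X): not NE [P1→C gives 6>0; P2→Q gives 7>4]
(B,R,Y): not NE [P1→C gives 9>5; P3→X gives 3>1]
(C,P,X): not NE [P1→D gives 6>5; P2→Q gives 6>1]
(C,P,Y): not NE [P1→A gives 9>5; P2→R gives 6>2; P3→X gives 8>7]
(C,Q,X): not NE [P1→A gives 7>6]
(C,Q,Y): not NE [P1→B gives 8>5; P2→R gives 6>5; P3→X gives 6>5]
(C,R,X): not NE [P2→Q gives 6>1; P3→Y gives 10>8]
(C,R,Y): NE
(D,P,X): NE
(D,P,Y): not NE [P1→A gives 9>4; P2→Q gives 7>3; P3→X gives 9>2]
(D,Q,X): not NE [P1→A gives 7>3]
(D,Q,Y): not NE [P1→B gives 8>6]
(D,R,X): not NE [P1→C gives 6>2; P2→Q gives 9>1; P3→Y gives 9>8]
(D,R,Y): not NE [P1→C gives 9>6; P2→Q gives 7>6]

NE set: (A,R,X), (C,R,Y), (D,P,X)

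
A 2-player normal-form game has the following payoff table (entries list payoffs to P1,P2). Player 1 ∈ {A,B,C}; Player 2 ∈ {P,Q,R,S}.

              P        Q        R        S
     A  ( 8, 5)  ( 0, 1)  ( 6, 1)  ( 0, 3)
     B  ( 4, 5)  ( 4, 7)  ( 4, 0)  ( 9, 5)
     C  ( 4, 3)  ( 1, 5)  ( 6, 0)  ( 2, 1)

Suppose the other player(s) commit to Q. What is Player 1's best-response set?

P1 best: {B}

u_1(A vs Q) = 0
u_1(B vs Q) = 4
u_1(C vs Q) = 1
max payoff 4 at {B}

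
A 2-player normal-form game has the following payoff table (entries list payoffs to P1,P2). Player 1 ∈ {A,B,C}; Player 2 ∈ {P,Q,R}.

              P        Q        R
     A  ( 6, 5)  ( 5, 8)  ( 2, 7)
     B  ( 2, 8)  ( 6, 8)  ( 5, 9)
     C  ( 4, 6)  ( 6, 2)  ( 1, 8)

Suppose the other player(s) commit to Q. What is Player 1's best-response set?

BR_1 = {B,C}

u_1(A vs Q) = 5
u_1(B vs Q) = 6
u_1(C vs Q) = 6
max payoff 6 at {B,C}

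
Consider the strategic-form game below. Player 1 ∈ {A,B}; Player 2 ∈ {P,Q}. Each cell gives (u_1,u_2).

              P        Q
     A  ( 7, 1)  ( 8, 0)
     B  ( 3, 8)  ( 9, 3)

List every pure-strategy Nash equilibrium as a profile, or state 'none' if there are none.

NE set: (A,P)

(A,P): NE
(A,Q): not NE [P1→B gives 9>8; P2→P gives 1>0]
(B,P): not NE [P1→A gives 7>3]
(B,Q): not NE [P2→P gives 8>3]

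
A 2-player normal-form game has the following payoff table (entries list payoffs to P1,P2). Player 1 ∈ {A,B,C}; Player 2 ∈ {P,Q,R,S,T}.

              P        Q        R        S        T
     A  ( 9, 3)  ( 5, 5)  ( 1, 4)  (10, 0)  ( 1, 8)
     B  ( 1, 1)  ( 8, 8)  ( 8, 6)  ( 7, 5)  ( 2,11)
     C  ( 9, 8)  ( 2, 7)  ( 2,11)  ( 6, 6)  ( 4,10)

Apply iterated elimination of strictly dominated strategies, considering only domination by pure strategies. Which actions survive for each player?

P2 drop P (R beats it: A:4>3 B:6>1 C:11>8)
P2 drop Q (T beats it: A:8>5 B:11>8 C:10>7)
P2 drop S (R beats it: A:4>0 B:6>5 C:11>6)
P1 drop A (B beats it: R:8>1 T:2>1)
P1→{B,C} P2→{R,T}

IESDS → P1:{B,C} P2:{R,T}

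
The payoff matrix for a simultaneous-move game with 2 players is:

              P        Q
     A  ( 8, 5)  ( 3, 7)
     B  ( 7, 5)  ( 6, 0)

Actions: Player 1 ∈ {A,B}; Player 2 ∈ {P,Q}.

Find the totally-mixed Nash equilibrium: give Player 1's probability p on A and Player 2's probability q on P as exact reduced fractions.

P1 mixes 5/7 on A; P2 mixes 3/4 on P

P1 indiff ⇒ q·8+(1-q)·3 = q·7+(1-q)·6 ⇒ q(1) = (1-q)(3) ⇒ q = 3/4
P2 indiff ⇒ p·5+(1-p)·5 = p·7+(1-p)·0 ⇒ p(-2) = (1-p)(-5) ⇒ p = 5/7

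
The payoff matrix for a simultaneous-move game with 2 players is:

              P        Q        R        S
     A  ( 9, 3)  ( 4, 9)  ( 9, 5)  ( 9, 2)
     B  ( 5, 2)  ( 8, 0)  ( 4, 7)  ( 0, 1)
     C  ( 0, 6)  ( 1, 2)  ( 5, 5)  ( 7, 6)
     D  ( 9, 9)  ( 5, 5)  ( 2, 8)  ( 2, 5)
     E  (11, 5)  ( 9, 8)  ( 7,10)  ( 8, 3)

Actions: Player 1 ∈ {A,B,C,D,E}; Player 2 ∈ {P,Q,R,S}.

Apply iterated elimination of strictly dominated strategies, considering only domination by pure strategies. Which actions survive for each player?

Remaining: P1:{A,E} P2:{Q,R}

P1 drop B (E beats it: P:11>5 Q:9>8 R:7>4 S:8>0)
P1 drop C (A beats it: P:9>0 Q:4>1 R:9>5 S:9>7)
P1 drop D (E beats it: P:11>9 Q:9>5 R:7>2 S:8>2)
P2 drop P (Q beats it: A:9>3 E:8>5)
P2 drop S (Q beats it: A:9>2 E:8>3)
P1→{A,E} P2→{Q,R}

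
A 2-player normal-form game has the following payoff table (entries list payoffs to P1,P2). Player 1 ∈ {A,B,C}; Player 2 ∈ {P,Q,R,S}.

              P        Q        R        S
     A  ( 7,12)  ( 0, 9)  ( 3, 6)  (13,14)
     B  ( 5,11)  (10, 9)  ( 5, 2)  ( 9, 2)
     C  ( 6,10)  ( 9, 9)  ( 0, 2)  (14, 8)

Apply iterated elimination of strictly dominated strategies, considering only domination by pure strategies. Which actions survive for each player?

P2 drop Q (P beats it: A:12>9 B:11>9 C:10>9)
P2 drop R (P beats it: A:12>6 B:11>2 C:10>2)
P1 drop B (A beats it: P:7>5 S:13>9)
P1→{A,C} P2→{P,S}

IESDS → P1:{A,C} P2:{P,S}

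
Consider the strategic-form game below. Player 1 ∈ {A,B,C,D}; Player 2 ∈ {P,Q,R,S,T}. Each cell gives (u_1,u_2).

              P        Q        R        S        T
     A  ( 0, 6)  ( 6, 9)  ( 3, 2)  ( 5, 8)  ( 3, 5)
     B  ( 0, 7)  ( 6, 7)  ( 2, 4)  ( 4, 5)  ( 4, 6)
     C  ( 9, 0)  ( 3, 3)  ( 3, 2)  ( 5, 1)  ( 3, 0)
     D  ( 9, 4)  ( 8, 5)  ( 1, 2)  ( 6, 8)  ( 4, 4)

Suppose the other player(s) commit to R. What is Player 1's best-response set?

P1 best: {A,C}

u_1(A vs R) = 3
u_1(B vs R) = 2
u_1(C vs R) = 3
u_1(D vs R) = 1
max payoff 3 at {A,C}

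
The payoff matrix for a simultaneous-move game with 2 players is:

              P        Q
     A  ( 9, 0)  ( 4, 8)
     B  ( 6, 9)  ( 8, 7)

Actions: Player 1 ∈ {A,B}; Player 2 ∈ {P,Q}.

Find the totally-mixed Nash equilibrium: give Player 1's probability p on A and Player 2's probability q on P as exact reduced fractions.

P1 mixes 1/5 on A; P2 mixes 4/7 on P

P1 indiff ⇒ q·9+(1-q)·4 = q·6+(1-q)·8 ⇒ q(3) = (1-q)(4) ⇒ q = 4/7
P2 indiff ⇒ p·0+(1-p)·9 = p·8+(1-p)·7 ⇒ p(-8) = (1-p)(-2) ⇒ p = 1/5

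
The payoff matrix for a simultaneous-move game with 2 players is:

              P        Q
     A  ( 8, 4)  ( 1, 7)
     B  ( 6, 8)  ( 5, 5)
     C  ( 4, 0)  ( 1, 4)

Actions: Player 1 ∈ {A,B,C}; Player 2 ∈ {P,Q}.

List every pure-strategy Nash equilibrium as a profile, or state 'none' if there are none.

PSNE: ∅

(A,P): not NE [P2→Q gives 7>4]
(A,Q): not NE [P1→B gives 5>1]
(B,P): not NE [P1→A gives 8>6]
(B,Q): not NE [P2→P gives 8>5]
(C,P): not NE [P1→A gives 8>4; P2→Q gives 4>0]
(C,Q): not NE [P1→B gives 5>1]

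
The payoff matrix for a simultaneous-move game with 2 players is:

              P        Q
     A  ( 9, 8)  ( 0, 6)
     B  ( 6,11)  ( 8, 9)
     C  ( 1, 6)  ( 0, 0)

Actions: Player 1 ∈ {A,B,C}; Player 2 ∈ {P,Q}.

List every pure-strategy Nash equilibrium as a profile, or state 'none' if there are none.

NE set: (A,P)

(A,P): NE
(A,Q): not NE [P1→B gives 8>0; P2→P gives 8>6]
(B,P): not NE [P1→A gives 9>6]
(B,Q): not NE [P2→P gives 11>9]
(C,P): not NE [P1→A gives 9>1]
(C,Q): not NE [P1→B gives 8>0; P2→P gives 6>0]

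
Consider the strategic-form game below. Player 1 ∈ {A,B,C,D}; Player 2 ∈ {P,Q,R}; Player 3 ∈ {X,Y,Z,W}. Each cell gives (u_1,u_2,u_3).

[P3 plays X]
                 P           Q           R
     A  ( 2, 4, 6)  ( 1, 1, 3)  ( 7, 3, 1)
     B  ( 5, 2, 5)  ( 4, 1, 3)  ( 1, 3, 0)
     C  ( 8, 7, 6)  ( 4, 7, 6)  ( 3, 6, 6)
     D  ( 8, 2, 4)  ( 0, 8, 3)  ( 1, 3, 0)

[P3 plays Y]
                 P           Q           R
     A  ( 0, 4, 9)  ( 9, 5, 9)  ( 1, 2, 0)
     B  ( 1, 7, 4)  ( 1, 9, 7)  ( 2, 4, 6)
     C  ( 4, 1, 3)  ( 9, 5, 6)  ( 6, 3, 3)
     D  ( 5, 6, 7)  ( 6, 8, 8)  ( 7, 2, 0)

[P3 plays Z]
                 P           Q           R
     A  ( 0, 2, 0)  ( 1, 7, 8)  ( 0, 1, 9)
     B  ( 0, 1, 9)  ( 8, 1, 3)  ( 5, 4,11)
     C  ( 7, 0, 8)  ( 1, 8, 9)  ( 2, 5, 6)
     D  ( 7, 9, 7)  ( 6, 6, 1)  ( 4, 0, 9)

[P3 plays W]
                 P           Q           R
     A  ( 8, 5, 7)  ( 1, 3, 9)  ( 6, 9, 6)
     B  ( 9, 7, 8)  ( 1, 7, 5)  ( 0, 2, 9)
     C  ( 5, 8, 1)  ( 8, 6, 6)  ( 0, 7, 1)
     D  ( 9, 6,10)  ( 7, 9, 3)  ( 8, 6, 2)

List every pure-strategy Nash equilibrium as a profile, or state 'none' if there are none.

(A,P,X): not NE [P1→D gives 8>2; P3→Y gives 9>6]
(A,P,Y): not NE [P1→D gives 5>0; P2→Q gives 5>4]
(A,P,Z): not NE [P1→D gives 7>0; P2→Q gives 7>2; P3→Y gives 9>0]
(A,P,W): not NE [P1→D gives 9>8; P2→R gives 9>5; P3→Y gives 9>7]
(A,Q,X): not NE [P1→C gives 4>1; P2→P gives 4>1; P3→W gives 9>3]
(A,Q,Y): NE
(A,Q,Z): not NE [P1→B gives 8>1; P3→W gives 9>8]
(A,Q,W): not NE [P1→C gives 8>1; P2→R gives 9>3]
(A,R,X): not NE [P2→P gives 4>3; P3→Z gives 9>1]
(A,R,Y): not NE [P1→D gives 7>1; P2→Q gives 5>2; P3→Z gives 9>0]
(A,R,Z): not NE [P1→B gives 5>0; P2→Q gives 7>1]
(A,R,W): not NE [P1→D gives 8>6; P3→Z gives 9>6]
(B,P,X): not NE [P1→D gives 8>5; P2→R gives 3>2; P3→Z gives 9>5]
(B,P,Y): not NE [P1→D gives 5>1; P2→Q gives 9>7; P3→Z gives 9>4]
(B,P,Z): not NE [P1→D gives 7>0; P2→R gives 4>1]
(B,P,W): not NE [P3→Z gives 9>8]
(B,Q,X): not NE [P2→R gives 3>1; P3→Y gives 7>3]
(B,Q,Y): not NE [P1→C gives 9>1]
(B,Q,Z): not NE [P2→R gives 4>1; P3→Y gives 7>3]
(B,Q,W): not NE [P1→C gives 8>1; P3→Y gives 7>5]
(B,R,X): not NE [P1→A gives 7>1; P3→Z gives 11>0]
(B,R,Y): not NE [P1→D gives 7>2; P2→Q gives 9>4; P3→Z gives 11>6]
(B,R,Z): NE
(B,R,W): not NE [P1→D gives 8>0; P2→Q gives 7>2; P3→Z gives 11>9]
(C,P,X): not NE [P3→Z gives 8>6]
(C,P,Y): not NE [P1→D gives 5>4; P2→Q gives 5>1; P3→Z gives 8>3]
(C,P,Z): not NE [P2→Q gives 8>0]
(C,P,W): not NE [P1→D gives 9>5; P3→Z gives 8>1]
(C,Q,X): not NE [P3→Z gives 9>6]
(C,Q,Y): not NE [P3→Z gives 9>6]
(C,Q,Z): not NE [P1→B gives 8>1]
(C,Q,W): not NE [P2→P gives 8>6; P3→Z gives 9>6]
(C,R,X): not NE [P1→A gives 7>3; P2→Q gives 7>6]
(C,R,Y): not NE [P1→D gives 7>6; P2→Q gives 5>3; P3→Z gives 6>3]
(C,R,Z): not NE [P1→B gives 5>2; P2→Q gives 8>5]
(C,R,W): not NE [P1→D gives 8>0; P2→P gives 8>7; P3→Z gives 6>1]
(D,P,X): not NE [P2→Q gives 8>2; P3→W gives 10>4]
(D,P,Y): not NE [P2→Q gives 8>6; P3→W gives 10>7]
(D,P,Z): not NE [P3→W gives 10>7]
(D,P,W): not NE [P2→Q gives 9>6]
(D,Q,X): not NE [P1→C gives 4>0; P3→Y gives 8>3]
(D,Q,Y): not NE [P1→C gives 9>6]
(D,Q,Z): not NE [P1→B gives 8>6; P2→P gives 9>6; P3→Y gives 8>1]
(D,Q,W): not NE [P1→C gives 8>7; P3→Y gives 8>3]
(D,R,X): not NE [P1→A gives 7>1; P2→Q gives 8>3; P3→Z gives 9>0]
(D,R,Y): not NE [P2→Q gives 8>2; P3→Z gives 9>0]
(D,R,Z): not NE [P1→B gives 5>4; P2→P gives 9>0]
(D,R,W): not NE [P2→Q gives 9>6; P3→Z gives 9>2]

Nash profiles: (A,Q,Y), (B,R,Z)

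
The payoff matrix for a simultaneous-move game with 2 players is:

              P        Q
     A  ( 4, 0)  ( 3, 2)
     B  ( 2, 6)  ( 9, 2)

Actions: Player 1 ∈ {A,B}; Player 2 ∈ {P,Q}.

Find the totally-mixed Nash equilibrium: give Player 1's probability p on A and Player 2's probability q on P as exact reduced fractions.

P1 indiff ⇒ q·4+(1-q)·3 = q·2+(1-q)·9 ⇒ q(2) = (1-q)(6) ⇒ q = 3/4
P2 indiff ⇒ p·0+(1-p)·6 = p·2+(1-p)·2 ⇒ p(-2) = (1-p)(-4) ⇒ p = 2/3

p=2/3, q=3/4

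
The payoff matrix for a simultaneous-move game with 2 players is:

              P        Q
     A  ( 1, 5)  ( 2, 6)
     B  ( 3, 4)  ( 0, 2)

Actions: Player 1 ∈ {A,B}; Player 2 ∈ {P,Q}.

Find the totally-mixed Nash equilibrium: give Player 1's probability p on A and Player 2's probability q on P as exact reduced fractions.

p=2/3, q=1/2

P1 indiff ⇒ q·1+(1-q)·2 = q·3+(1-q)·0 ⇒ q(-2) = (1-q)(-2) ⇒ q = 1/2
P2 indiff ⇒ p·5+(1-p)·4 = p·6+(1-p)·2 ⇒ p(-1) = (1-p)(-2) ⇒ p = 2/3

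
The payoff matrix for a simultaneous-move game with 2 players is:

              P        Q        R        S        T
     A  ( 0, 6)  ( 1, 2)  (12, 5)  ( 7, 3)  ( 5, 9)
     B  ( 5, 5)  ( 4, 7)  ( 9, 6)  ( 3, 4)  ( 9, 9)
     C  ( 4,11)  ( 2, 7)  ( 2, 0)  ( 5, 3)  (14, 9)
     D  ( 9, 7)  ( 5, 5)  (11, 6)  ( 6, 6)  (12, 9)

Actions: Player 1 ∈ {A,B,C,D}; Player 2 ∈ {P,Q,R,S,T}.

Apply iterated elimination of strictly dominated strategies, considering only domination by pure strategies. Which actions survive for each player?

Remaining: P1:{C,D} P2:{P,T}

P1 drop B (D beats it: P:9>5 Q:5>4 R:11>9 S:6>3 T:12>9)
P2 drop Q (P beats it: A:6>2 C:11>7 D:7>5)
P2 drop R (P beats it: A:6>5 C:11>0 D:7>6)
P2 drop S (P beats it: A:6>3 C:11>3 D:7>6)
P1 drop A (C beats it: P:4>0 T:14>5)
P1→{C,D} P2→{P,T}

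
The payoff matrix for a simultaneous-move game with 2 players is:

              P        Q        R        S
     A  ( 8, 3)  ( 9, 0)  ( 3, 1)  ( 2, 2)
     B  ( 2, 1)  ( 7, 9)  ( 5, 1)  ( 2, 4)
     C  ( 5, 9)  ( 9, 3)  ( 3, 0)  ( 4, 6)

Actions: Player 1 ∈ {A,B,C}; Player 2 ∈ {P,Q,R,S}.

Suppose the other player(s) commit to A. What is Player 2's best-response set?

BR_2 = {P}

u_2(P vs A) = 3
u_2(Q vs A) = 0
u_2(R vs A) = 1
u_2(S vs A) = 2
max payoff 3 at {P}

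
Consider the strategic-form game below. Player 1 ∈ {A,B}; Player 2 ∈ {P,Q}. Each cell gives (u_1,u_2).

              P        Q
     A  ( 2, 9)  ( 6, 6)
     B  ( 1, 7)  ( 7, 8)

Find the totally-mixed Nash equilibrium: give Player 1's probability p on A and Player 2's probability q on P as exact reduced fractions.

P1 mixes 1/4 on A; P2 mixes 1/2 on P

P1 indiff ⇒ q·2+(1-q)·6 = q·1+(1-q)·7 ⇒ q(1) = (1-q)(1) ⇒ q = 1/2
P2 indiff ⇒ p·9+(1-p)·7 = p·6+(1-p)·8 ⇒ p(3) = (1-p)(1) ⇒ p = 1/4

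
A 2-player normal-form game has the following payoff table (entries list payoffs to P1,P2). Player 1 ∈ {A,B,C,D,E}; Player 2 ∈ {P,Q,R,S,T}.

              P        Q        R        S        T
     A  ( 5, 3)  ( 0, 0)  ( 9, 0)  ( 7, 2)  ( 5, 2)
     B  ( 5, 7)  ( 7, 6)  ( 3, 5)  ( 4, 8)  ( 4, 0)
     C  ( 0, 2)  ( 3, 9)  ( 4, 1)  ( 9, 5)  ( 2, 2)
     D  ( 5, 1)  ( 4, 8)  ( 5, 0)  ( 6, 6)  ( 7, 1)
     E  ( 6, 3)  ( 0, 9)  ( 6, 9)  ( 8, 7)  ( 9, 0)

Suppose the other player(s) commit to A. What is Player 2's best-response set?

argmax u_2 = {P}

u_2(P vs A) = 3
u_2(Q vs A) = 0
u_2(R vs A) = 0
u_2(S vs A) = 2
u_2(T vs A) = 2
max payoff 3 at {P}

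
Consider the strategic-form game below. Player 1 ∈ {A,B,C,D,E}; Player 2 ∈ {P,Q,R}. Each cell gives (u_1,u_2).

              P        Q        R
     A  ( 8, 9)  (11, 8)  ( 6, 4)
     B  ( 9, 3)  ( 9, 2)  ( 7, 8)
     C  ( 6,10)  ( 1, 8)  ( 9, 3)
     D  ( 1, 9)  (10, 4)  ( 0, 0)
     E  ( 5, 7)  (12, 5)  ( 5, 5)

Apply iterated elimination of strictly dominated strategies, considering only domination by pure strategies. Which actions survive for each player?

IESDS → P1:{B,C} P2:{P,R}

P1 drop D (A beats it: P:8>1 Q:11>10 R:6>0)
P2 drop Q (P beats it: A:9>8 B:3>2 C:10>8 E:7>5)
P1 drop A (B beats it: P:9>8 R:7>6)
P1 drop E (B beats it: P:9>5 R:7>5)
P1→{B,C} P2→{P,R}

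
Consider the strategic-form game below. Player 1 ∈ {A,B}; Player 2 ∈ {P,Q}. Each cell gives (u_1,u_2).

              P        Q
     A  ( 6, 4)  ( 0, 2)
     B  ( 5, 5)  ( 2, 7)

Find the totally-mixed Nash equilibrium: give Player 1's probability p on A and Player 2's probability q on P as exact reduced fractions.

P1 indiff ⇒ q·6+(1-q)·0 = q·5+(1-q)·2 ⇒ q(1) = (1-q)(2) ⇒ q = 2/3
P2 indiff ⇒ p·4+(1-p)·5 = p·2+(1-p)·7 ⇒ p(2) = (1-p)(2) ⇒ p = 1/2

P1 mixes 1/2 on A; P2 mixes 2/3 on P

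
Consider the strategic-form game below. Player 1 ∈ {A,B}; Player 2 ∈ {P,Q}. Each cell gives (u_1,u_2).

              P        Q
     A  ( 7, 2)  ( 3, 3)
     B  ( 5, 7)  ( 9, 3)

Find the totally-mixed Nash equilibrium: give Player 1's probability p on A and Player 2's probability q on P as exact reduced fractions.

P1 indiff ⇒ q·7+(1-q)·3 = q·5+(1-q)·9 ⇒ q(2) = (1-q)(6) ⇒ q = 3/4
P2 indiff ⇒ p·2+(1-p)·7 = p·3+(1-p)·3 ⇒ p(-1) = (1-p)(-4) ⇒ p = 4/5

(p,q) = (4/5, 3/4)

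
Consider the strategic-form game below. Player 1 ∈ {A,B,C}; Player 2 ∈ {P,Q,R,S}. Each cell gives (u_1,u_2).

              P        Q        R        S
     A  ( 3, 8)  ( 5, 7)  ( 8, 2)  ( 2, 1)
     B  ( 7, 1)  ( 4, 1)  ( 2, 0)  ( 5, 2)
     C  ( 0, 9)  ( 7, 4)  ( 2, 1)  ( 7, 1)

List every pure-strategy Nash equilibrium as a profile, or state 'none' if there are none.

No pure NE.

(A,P): not NE [P1→B gives 7>3]
(A,Q): not NE [P1→C gives 7>5; P2→P gives 8>7]
(A,R): not NE [P2→P gives 8>2]
(A,S): not NE [P1→C gives 7>2; P2→P gives 8>1]
(B,P): not NE [P2→S gives 2>1]
(B,Q): not NE [P1→C gives 7>4; P2→S gives 2>1]
(B,R): not NE [P1→A gives 8>2; P2→S gives 2>0]
(B,S): not NE [P1→C gives 7>5]
(C,P): not NE [P1→B gives 7>0]
(C,Q): not NE [P2→P gives 9>4]
(C,R): not NE [P1→A gives 8>2; P2→P gives 9>1]
(C,S): not NE [P2→P gives 9>1]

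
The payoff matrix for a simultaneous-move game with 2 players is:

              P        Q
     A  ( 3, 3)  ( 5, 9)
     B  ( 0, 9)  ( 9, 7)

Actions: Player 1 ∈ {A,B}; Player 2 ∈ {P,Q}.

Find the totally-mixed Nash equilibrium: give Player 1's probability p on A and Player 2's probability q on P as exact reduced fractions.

P1 mixes 1/4 on A; P2 mixes 4/7 on P

P1 indiff ⇒ q·3+(1-q)·5 = q·0+(1-q)·9 ⇒ q(3) = (1-q)(4) ⇒ q = 4/7
P2 indiff ⇒ p·3+(1-p)·9 = p·9+(1-p)·7 ⇒ p(-6) = (1-p)(-2) ⇒ p = 1/4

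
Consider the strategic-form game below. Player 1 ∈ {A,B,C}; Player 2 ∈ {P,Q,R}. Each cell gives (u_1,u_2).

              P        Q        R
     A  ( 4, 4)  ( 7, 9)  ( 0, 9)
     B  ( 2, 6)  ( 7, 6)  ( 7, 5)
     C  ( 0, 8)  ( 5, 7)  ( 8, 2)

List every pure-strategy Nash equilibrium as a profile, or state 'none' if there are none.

(A,P): not NE [P2→R gives 9>4]
(A,Q): NE
(A,R): not NE [P1→C gives 8>0]
(B,P): not NE [P1→A gives 4>2]
(B,Q): NE
(B,R): not NE [P1→C gives 8>7; P2→Q gives 6>5]
(C,P): not NE [P1→A gives 4>0]
(C,Q): not NE [P1→B gives 7>5; P2→P gives 8>7]
(C,R): not NE [P2→P gives 8>2]

PSNE = {(A,Q), (B,Q)}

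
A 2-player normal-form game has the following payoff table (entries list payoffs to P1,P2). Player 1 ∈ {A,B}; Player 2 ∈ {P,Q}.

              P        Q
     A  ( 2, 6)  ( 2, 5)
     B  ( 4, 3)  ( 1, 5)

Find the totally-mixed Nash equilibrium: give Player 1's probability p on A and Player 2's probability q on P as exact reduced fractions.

(p,q) = (2/3, 1/3)

P1 indiff ⇒ q·2+(1-q)·2 = q·4+(1-q)·1 ⇒ q(-2) = (1-q)(-1) ⇒ q = 1/3
P2 indiff ⇒ p·6+(1-p)·3 = p·5+(1-p)·5 ⇒ p(1) = (1-p)(2) ⇒ p = 2/3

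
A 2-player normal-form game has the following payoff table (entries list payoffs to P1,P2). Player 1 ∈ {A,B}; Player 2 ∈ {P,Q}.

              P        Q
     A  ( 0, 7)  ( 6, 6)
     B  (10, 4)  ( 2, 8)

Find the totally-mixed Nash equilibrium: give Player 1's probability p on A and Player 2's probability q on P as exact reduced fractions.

P1 indiff ⇒ q·0+(1-q)·6 = q·10+(1-q)·2 ⇒ q(-10) = (1-q)(-4) ⇒ q = 2/7
P2 indiff ⇒ p·7+(1-p)·4 = p·6+(1-p)·8 ⇒ p(1) = (1-p)(4) ⇒ p = 4/5

P1 mixes 4/5 on A; P2 mixes 2/7 on P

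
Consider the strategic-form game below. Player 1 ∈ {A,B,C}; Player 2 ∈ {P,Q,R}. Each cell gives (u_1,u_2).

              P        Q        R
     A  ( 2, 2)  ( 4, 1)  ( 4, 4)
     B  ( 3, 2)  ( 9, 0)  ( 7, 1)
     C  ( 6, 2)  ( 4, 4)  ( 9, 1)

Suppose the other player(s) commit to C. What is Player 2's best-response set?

u_2(P vs C) = 2
u_2(Q vs C) = 4
u_2(R vs C) = 1
max payoff 4 at {Q}

P2 best: {Q}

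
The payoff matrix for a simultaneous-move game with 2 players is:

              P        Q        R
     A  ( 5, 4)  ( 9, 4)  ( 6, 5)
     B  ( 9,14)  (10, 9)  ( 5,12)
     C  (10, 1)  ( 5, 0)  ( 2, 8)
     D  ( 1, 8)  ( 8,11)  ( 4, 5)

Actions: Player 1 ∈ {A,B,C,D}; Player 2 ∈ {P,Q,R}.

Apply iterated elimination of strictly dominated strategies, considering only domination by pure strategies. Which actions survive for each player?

IESDS → P1:{A,B,C} P2:{P,R}

P1 drop D (A beats it: P:5>1 Q:9>8 R:6>4)
P2 drop Q (R beats it: A:5>4 B:12>9 C:8>0)
P1→{A,B,C} P2→{P,R}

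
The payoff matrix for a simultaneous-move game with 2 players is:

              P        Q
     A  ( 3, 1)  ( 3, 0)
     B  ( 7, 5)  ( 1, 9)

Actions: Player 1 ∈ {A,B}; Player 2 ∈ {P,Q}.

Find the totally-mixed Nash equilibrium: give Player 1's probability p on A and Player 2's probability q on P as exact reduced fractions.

P1 indiff ⇒ q·3+(1-q)·3 = q·7+(1-q)·1 ⇒ q(-4) = (1-q)(-2) ⇒ q = 1/3
P2 indiff ⇒ p·1+(1-p)·5 = p·0+(1-p)·9 ⇒ p(1) = (1-p)(4) ⇒ p = 4/5

(p,q) = (4/5, 1/3)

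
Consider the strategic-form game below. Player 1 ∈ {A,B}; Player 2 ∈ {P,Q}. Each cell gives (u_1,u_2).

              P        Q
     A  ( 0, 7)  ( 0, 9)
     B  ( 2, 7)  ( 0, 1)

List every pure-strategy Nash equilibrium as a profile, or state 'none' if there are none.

NE set: (A,Q), (B,P)

(A,P): not NE [P1→B gives 2>0; P2→Q gives 9>7]
(A,Q): NE
(B,P): NE
(B,Q): not NE [P2→P gives 7>1]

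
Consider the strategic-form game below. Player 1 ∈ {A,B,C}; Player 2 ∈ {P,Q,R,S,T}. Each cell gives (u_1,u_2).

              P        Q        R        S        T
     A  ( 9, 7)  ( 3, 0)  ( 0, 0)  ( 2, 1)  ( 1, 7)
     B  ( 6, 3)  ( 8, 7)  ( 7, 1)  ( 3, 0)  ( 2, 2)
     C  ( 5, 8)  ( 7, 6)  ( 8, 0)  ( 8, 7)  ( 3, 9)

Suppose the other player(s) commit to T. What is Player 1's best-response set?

P1 best: {C}

u_1(A vs T) = 1
u_1(B vs T) = 2
u_1(C vs T) = 3
max payoff 3 at {C}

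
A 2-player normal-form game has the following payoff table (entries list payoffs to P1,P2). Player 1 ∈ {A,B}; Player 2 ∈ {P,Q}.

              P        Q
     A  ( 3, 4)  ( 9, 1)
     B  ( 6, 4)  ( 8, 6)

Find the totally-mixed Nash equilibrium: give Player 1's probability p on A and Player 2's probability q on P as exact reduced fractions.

P1 mixes 2/5 on A; P2 mixes 1/4 on P

P1 indiff ⇒ q·3+(1-q)·9 = q·6+(1-q)·8 ⇒ q(-3) = (1-q)(-1) ⇒ q = 1/4
P2 indiff ⇒ p·4+(1-p)·4 = p·1+(1-p)·6 ⇒ p(3) = (1-p)(2) ⇒ p = 2/5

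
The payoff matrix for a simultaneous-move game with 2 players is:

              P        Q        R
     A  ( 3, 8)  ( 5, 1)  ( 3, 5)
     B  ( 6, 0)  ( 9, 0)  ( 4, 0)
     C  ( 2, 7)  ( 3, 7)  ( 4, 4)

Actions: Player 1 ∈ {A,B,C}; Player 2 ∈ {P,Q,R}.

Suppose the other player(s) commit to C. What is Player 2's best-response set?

argmax u_2 = {P,Q}

u_2(P vs C) = 7
u_2(Q vs C) = 7
u_2(R vs C) = 4
max payoff 7 at {P,Q}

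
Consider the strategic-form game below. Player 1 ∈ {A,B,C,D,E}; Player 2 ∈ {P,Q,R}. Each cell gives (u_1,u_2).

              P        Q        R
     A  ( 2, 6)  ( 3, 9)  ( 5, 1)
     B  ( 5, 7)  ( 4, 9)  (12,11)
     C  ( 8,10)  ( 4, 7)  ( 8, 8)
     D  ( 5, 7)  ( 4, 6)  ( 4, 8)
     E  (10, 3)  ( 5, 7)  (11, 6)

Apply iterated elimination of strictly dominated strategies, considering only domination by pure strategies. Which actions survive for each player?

P1 drop A (B beats it: P:5>2 Q:4>3 R:12>5)
P1 drop C (E beats it: P:10>8 Q:5>4 R:11>8)
P1 drop D (E beats it: P:10>5 Q:5>4 R:11>4)
P2 drop P (Q beats it: B:9>7 E:7>3)
P1→{B,E} P2→{Q,R}

Remaining: P1:{B,E} P2:{Q,R}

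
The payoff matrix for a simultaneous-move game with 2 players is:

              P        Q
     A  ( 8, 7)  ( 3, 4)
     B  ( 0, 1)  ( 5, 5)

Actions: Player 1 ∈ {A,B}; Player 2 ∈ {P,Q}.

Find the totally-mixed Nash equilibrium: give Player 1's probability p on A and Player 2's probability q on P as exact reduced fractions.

P1 indiff ⇒ q·8+(1-q)·3 = q·0+(1-q)·5 ⇒ q(8) = (1-q)(2) ⇒ q = 1/5
P2 indiff ⇒ p·7+(1-p)·1 = p·4+(1-p)·5 ⇒ p(3) = (1-p)(4) ⇒ p = 4/7

p=4/7, q=1/5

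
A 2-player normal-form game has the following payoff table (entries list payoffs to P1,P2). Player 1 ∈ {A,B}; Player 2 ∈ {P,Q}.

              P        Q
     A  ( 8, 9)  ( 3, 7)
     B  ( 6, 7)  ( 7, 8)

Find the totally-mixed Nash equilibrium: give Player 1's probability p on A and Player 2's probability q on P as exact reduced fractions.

P1 mixes 1/3 on A; P2 mixes 2/3 on P

P1 indiff ⇒ q·8+(1-q)·3 = q·6+(1-q)·7 ⇒ q(2) = (1-q)(4) ⇒ q = 2/3
P2 indiff ⇒ p·9+(1-p)·7 = p·7+(1-p)·8 ⇒ p(2) = (1-p)(1) ⇒ p = 1/3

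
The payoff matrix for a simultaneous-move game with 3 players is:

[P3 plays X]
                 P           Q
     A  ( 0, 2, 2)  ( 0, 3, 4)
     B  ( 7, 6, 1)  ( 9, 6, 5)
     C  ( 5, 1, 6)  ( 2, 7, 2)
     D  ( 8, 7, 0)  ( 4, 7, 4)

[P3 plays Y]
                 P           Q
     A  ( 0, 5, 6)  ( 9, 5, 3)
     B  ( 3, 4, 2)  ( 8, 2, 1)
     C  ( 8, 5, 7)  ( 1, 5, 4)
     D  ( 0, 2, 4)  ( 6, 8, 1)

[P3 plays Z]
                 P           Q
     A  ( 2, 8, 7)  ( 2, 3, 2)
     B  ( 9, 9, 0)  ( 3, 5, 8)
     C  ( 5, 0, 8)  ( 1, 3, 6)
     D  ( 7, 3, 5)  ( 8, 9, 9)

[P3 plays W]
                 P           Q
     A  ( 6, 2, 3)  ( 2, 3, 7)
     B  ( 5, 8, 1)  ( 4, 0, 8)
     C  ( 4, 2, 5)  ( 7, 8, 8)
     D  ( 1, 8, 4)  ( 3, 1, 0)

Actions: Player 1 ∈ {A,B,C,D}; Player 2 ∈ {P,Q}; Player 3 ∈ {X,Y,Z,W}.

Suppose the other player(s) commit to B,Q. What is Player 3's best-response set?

P3 best: {Z,W}

u_3(X vs B,Q) = 5
u_3(Y vs B,Q) = 1
u_3(Z vs B,Q) = 8
u_3(W vs B,Q) = 8
max payoff 8 at {Z,W}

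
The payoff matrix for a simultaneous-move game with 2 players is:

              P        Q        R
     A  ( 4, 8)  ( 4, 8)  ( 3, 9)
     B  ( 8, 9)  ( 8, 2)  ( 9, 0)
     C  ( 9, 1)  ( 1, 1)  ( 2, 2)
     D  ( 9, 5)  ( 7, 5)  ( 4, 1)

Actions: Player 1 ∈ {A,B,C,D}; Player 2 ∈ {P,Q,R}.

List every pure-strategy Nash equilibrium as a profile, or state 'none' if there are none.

(A,P): not NE [P1→D gives 9>4; P2→R gives 9>8]
(A,Q): not NE [P1→B gives 8>4; P2→R gives 9>8]
(A,R): not NE [P1→B gives 9>3]
(B,P): not NE [P1→D gives 9>8]
(B,Q): not NE [P2→P gives 9>2]
(B,R): not NE [P2→P gives 9>0]
(C,P): not NE [P2→R gives 2>1]
(C,Q): not NE [P1→B gives 8>1; P2→R gives 2>1]
(C,R): not NE [P1→B gives 9>2]
(D,P): NE
(D,Q): not NE [P1→B gives 8>7]
(D,R): not NE [P1→B gives 9>4; P2→Q gives 5>1]

NE set: (D,P)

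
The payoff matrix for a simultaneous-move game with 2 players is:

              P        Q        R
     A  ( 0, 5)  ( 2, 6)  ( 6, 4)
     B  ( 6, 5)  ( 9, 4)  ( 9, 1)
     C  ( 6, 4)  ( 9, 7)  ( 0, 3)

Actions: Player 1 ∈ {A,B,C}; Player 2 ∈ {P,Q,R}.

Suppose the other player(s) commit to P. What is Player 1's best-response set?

u_1(A vs P) = 0
u_1(B vs P) = 6
u_1(C vs P) = 6
max payoff 6 at {B,C}

P1 best: {B,C}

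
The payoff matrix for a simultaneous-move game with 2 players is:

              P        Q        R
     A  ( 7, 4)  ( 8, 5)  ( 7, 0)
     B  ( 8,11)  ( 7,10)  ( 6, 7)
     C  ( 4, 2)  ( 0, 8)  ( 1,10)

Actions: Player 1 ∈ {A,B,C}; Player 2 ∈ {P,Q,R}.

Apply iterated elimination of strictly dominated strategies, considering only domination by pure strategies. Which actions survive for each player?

P1 drop C (A beats it: P:7>4 Q:8>0 R:7>1)
P2 drop R (P beats it: A:4>0 B:11>7)
P1→{A,B} P2→{P,Q}

IESDS → P1:{A,B} P2:{P,Q}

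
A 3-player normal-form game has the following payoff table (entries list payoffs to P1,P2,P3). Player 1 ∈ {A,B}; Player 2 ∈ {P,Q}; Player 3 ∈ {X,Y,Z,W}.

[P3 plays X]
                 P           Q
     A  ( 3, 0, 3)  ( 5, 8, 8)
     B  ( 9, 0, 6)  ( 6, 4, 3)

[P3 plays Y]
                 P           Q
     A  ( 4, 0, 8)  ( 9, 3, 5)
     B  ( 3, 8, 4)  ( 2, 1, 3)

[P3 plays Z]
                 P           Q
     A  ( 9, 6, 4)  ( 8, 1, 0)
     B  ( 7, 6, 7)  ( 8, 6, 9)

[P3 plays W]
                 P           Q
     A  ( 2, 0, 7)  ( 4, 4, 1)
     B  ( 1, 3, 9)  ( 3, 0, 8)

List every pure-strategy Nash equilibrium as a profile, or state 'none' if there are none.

NE set: (B,Q,Z)

(A,P,X): not NE [P1→B gives 9>3; P2→Q gives 8>0; P3→Y gives 8>3]
(A,P,Y): not NE [P2→Q gives 3>0]
(A,P,Z): not NE [P3→Y gives 8>4]
(A,P,W): not NE [P2→Q gives 4>0; P3→Y gives 8>7]
(A,Q,X): not NE [P1→B gives 6>5]
(A,Q,Y): not NE [P3→X gives 8>5]
(A,Q,Z): not NE [P2→P gives 6>1; P3→X gives 8>0]
(A,Q,W): not NE [P3→X gives 8>1]
(B,P,X): not NE [P2→Q gives 4>0; P3→W gives 9>6]
(B,P,Y): not NE [P1→A gives 4>3; P3→W gives 9>4]
(B,P,Z): not NE [P1→A gives 9>7; P3→W gives 9>7]
(B,P,W): not NE [P1→A gives 2>1]
(B,Q,X): not NE [P3→Z gives 9>3]
(B,Q,Y): not NE [P1→A gives 9>2; P2→P gives 8>1; P3→Z gives 9>3]
(B,Q,Z): NE
(B,Q,W): not NE [P1→A gives 4>3; P2→P gives 3>0; P3→Z gives 9>8]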